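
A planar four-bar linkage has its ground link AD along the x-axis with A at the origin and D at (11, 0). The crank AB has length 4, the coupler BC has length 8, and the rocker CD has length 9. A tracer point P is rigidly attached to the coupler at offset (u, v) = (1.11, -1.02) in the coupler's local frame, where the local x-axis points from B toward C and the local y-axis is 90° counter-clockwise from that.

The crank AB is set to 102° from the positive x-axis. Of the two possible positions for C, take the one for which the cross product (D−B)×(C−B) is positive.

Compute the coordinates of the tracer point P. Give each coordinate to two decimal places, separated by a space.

0.63 3.53

A=(0,0), D=(11.00,0)
B = A + 4.00·(cos102°, sin102°) = (-0.8316, 3.9126)
|BD| = 12.4618
circle(B,8.00) ∩ circle(D,9.00): a=5.5488, h=5.7629
  candidates: C₊=(6.2459,7.6419) cross=71.816; C₋=(2.6272,-3.3010) cross=-71.816
  mode + wants cross > 0 → take C=(6.2459,7.6419) (cross=71.816)
ex = (C−B)/|BC| = (0.8847,0.4662); ey = (-0.4662,0.8847)
P = B + 1.11·ex + -1.02·ey = (0.6259,3.5276)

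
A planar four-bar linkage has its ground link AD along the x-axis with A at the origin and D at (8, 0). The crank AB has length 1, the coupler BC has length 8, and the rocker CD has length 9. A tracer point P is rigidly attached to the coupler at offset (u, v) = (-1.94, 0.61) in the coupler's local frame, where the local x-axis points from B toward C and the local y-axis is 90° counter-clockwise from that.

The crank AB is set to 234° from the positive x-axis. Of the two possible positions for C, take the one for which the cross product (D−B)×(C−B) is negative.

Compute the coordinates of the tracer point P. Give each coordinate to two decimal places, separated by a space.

-1.03 1.18

A=(0,0), D=(8.00,0)
B = A + 1.00·(cos234°, sin234°) = (-0.5878, -0.8090)
|BD| = 8.6258
circle(B,8.00) ∩ circle(D,9.00): a=3.3275, h=7.2752
  candidates: C₊=(2.0427,6.7462) cross=62.754; C₋=(3.4074,-7.7400) cross=-62.754
  mode - wants cross < 0 → take C=(3.4074,-7.7400) (cross=-62.754)
ex = (C−B)/|BC| = (0.4994,-0.8664); ey = (0.8664,0.4994)
P = B + -1.94·ex + 0.61·ey = (-1.0281,1.1764)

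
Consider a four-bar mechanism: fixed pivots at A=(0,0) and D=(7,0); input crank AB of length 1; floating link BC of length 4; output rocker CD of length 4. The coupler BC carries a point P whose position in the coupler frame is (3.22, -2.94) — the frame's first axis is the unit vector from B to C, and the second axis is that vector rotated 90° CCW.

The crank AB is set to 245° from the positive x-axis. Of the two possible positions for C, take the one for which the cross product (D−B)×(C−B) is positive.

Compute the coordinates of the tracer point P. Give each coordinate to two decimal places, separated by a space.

A=(0,0), D=(7.00,0)
B = A + 1.00·(cos245°, sin245°) = (-0.4226, -0.9063)
|BD| = 7.4777
circle(B,4.00) ∩ circle(D,4.00): a=3.7389, h=1.4216
  candidates: C₊=(3.1164,0.9579) cross=10.630; C₋=(3.4610,-1.8642) cross=-10.630
  mode + wants cross > 0 → take C=(3.1164,0.9579) (cross=10.630)
ex = (C−B)/|BC| = (0.8848,0.4661); ey = (-0.4661,0.8848)
P = B + 3.22·ex + -2.94·ey = (3.7965,-2.0068)

3.80 -2.01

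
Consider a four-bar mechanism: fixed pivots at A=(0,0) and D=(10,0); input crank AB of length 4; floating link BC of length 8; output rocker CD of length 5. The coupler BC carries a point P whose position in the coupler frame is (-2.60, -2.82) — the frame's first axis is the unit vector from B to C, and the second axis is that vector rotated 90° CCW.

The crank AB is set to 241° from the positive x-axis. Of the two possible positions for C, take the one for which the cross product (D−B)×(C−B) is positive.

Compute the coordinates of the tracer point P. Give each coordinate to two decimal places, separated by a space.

-2.81 -7.23

A=(0,0), D=(10.00,0)
B = A + 4.00·(cos241°, sin241°) = (-1.9392, -3.4985)
|BD| = 12.4413
circle(B,8.00) ∩ circle(D,5.00): a=7.7880, h=1.8295
  candidates: C₊=(5.0200,0.4472) cross=22.762; C₋=(6.0490,-3.0642) cross=-22.762
  mode + wants cross > 0 → take C=(5.0200,0.4472) (cross=22.762)
ex = (C−B)/|BC| = (0.8699,0.4932); ey = (-0.4932,0.8699)
P = B + -2.60·ex + -2.82·ey = (-2.8101,-7.2340)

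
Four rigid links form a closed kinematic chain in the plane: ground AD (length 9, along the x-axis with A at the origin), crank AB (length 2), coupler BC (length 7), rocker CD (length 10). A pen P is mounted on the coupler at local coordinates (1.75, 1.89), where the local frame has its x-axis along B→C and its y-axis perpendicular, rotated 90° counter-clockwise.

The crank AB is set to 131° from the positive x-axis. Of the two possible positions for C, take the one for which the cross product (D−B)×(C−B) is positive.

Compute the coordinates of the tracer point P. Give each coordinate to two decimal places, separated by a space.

A=(0,0), D=(9.00,0)
B = A + 2.00·(cos131°, sin131°) = (-1.3121, 1.5094)
|BD| = 10.4220
circle(B,7.00) ∩ circle(D,10.00): a=2.7643, h=6.4311
  candidates: C₊=(2.3544,7.4724) cross=67.025; C₋=(0.4916,-5.2542) cross=-67.025
  mode + wants cross > 0 → take C=(2.3544,7.4724) (cross=67.025)
ex = (C−B)/|BC| = (0.5238,0.8518); ey = (-0.8518,0.5238)
P = B + 1.75·ex + 1.89·ey = (-2.0055,3.9901)

-2.01 3.99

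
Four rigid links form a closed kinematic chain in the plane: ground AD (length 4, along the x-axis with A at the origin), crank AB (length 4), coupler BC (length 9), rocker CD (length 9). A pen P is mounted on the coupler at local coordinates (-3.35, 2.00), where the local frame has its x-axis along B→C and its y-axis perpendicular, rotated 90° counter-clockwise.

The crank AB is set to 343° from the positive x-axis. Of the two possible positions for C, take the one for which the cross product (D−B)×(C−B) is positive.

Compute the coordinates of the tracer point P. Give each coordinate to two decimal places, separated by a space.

6.67 -3.84

A=(0,0), D=(4.00,0)
B = A + 4.00·(cos343°, sin343°) = (3.8252, -1.1695)
|BD| = 1.1825
circle(B,9.00) ∩ circle(D,9.00): a=0.5912, h=8.9806
  candidates: C₊=(-4.9693,0.7427) cross=10.619; C₋=(12.7945,-1.9122) cross=-10.619
  mode + wants cross > 0 → take C=(-4.9693,0.7427) (cross=10.619)
ex = (C−B)/|BC| = (-0.9772,0.2125); ey = (-0.2125,-0.9772)
P = B + -3.35·ex + 2.00·ey = (6.6738,-3.8356)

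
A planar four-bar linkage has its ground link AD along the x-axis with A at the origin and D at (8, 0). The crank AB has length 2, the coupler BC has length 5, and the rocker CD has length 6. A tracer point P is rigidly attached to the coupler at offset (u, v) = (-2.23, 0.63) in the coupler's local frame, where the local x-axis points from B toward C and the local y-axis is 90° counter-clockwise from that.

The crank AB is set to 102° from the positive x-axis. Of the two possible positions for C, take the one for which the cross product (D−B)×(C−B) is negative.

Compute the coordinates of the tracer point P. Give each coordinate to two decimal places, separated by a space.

-1.15 4.15

A=(0,0), D=(8.00,0)
B = A + 2.00·(cos102°, sin102°) = (-0.4158, 1.9563)
|BD| = 8.6402
circle(B,5.00) ∩ circle(D,6.00): a=3.6835, h=3.3811
  candidates: C₊=(3.9376,4.4155) cross=29.213; C₋=(2.4065,-2.1710) cross=-29.213
  mode - wants cross < 0 → take C=(2.4065,-2.1710) (cross=-29.213)
ex = (C−B)/|BC| = (0.5645,-0.8255); ey = (0.8255,0.5645)
P = B + -2.23·ex + 0.63·ey = (-1.1546,4.1527)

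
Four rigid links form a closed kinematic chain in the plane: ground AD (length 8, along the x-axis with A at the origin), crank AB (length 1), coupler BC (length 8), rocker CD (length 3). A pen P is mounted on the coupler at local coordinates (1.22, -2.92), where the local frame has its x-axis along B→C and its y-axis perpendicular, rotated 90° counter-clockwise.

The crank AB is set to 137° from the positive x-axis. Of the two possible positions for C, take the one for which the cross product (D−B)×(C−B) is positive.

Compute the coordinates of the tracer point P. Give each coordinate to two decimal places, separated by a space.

A=(0,0), D=(8.00,0)
B = A + 1.00·(cos137°, sin137°) = (-0.7314, 0.6820)
|BD| = 8.7579
circle(B,8.00) ∩ circle(D,3.00): a=7.5190, h=2.7322
  candidates: C₊=(6.9776,2.8204) cross=23.929; C₋=(6.5520,-2.6274) cross=-23.929
  mode + wants cross > 0 → take C=(6.9776,2.8204) (cross=23.929)
ex = (C−B)/|BC| = (0.9636,0.2673); ey = (-0.2673,0.9636)
P = B + 1.22·ex + -2.92·ey = (1.2248,-1.8056)

1.22 -1.81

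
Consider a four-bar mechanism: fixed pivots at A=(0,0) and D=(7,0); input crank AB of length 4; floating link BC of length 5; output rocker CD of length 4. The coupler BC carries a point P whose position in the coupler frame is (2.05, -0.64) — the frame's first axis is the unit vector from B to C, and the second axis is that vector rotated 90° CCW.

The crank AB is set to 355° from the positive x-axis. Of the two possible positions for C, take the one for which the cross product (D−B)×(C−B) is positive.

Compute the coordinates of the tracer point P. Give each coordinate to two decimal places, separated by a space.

5.57 1.10

A=(0,0), D=(7.00,0)
B = A + 4.00·(cos355°, sin355°) = (3.9848, -0.3486)
|BD| = 3.0353
circle(B,5.00) ∩ circle(D,4.00): a=3.0002, h=3.9998
  candidates: C₊=(6.5057,3.9693) cross=12.141; C₋=(7.4245,-3.9774) cross=-12.141
  mode + wants cross > 0 → take C=(6.5057,3.9693) (cross=12.141)
ex = (C−B)/|BC| = (0.5042,0.8636); ey = (-0.8636,0.5042)
P = B + 2.05·ex + -0.64·ey = (5.5711,1.0991)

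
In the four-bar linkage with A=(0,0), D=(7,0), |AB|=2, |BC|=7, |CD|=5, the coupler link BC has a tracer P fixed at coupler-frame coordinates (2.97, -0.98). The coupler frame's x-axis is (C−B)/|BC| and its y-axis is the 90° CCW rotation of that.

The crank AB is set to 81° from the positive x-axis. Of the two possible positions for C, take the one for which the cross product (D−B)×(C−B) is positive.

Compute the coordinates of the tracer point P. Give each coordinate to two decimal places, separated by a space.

3.42 2.37

A=(0,0), D=(7.00,0)
B = A + 2.00·(cos81°, sin81°) = (0.3129, 1.9754)
|BD| = 6.9728
circle(B,7.00) ∩ circle(D,5.00): a=5.2074, h=4.6780
  candidates: C₊=(6.6322,4.9865) cross=32.618; C₋=(3.9816,-3.9862) cross=-32.618
  mode + wants cross > 0 → take C=(6.6322,4.9865) (cross=32.618)
ex = (C−B)/|BC| = (0.9028,0.4302); ey = (-0.4302,0.9028)
P = B + 2.97·ex + -0.98·ey = (3.4156,2.3682)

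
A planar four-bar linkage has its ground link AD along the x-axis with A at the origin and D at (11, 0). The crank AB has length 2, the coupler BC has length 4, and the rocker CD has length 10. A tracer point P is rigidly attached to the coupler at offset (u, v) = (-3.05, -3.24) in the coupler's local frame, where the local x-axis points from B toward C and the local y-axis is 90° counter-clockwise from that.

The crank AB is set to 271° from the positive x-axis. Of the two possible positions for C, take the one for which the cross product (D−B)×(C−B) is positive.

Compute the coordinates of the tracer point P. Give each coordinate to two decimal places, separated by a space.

2.28 -5.84

A=(0,0), D=(11.00,0)
B = A + 2.00·(cos271°, sin271°) = (0.0349, -1.9997)
|BD| = 11.1459
circle(B,4.00) ∩ circle(D,10.00): a=1.8048, h=3.5697
  candidates: C₊=(1.1700,1.8359) cross=39.788; C₋=(2.4508,-5.1877) cross=-39.788
  mode + wants cross > 0 → take C=(1.1700,1.8359) (cross=39.788)
ex = (C−B)/|BC| = (0.2838,0.9589); ey = (-0.9589,0.2838)
P = B + -3.05·ex + -3.24·ey = (2.2762,-5.8437)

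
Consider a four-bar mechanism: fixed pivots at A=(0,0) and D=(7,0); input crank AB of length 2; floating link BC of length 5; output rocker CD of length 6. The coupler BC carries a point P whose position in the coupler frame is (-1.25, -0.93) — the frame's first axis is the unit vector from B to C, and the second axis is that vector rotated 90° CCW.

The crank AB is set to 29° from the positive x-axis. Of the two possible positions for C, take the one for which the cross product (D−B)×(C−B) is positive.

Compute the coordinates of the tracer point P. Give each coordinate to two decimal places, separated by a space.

1.94 -0.58

A=(0,0), D=(7.00,0)
B = A + 2.00·(cos29°, sin29°) = (1.7492, 0.9696)
|BD| = 5.3395
circle(B,5.00) ∩ circle(D,6.00): a=1.6397, h=4.7235
  candidates: C₊=(4.2194,5.3168) cross=25.221; C₋=(2.5039,-3.9731) cross=-25.221
  mode + wants cross > 0 → take C=(4.2194,5.3168) (cross=25.221)
ex = (C−B)/|BC| = (0.4940,0.8694); ey = (-0.8694,0.4940)
P = B + -1.25·ex + -0.93·ey = (1.9403,-0.5766)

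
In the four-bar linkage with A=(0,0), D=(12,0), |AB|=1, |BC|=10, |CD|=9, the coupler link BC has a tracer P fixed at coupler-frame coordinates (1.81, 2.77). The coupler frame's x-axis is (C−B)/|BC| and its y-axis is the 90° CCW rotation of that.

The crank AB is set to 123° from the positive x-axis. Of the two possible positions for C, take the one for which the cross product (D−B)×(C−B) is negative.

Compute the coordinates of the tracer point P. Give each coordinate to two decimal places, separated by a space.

2.73 1.29

A=(0,0), D=(12.00,0)
B = A + 1.00·(cos123°, sin123°) = (-0.5446, 0.8387)
|BD| = 12.5726
circle(B,10.00) ∩ circle(D,9.00): a=7.0419, h=7.1001
  candidates: C₊=(6.9552,7.4532) cross=89.267; C₋=(6.0080,-6.7153) cross=-89.267
  mode - wants cross < 0 → take C=(6.0080,-6.7153) (cross=-89.267)
ex = (C−B)/|BC| = (0.6553,-0.7554); ey = (0.7554,0.6553)
P = B + 1.81·ex + 2.77·ey = (2.7338,1.2865)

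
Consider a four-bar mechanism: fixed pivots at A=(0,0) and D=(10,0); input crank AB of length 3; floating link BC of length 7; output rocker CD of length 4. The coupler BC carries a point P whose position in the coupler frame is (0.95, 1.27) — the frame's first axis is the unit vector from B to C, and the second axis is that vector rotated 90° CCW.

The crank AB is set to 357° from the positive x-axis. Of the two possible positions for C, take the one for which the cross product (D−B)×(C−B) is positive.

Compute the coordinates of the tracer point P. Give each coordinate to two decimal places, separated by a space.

3.06 1.43

A=(0,0), D=(10.00,0)
B = A + 3.00·(cos357°, sin357°) = (2.9959, -0.1570)
|BD| = 7.0059
circle(B,7.00) ∩ circle(D,4.00): a=5.8581, h=3.8318
  candidates: C₊=(8.7666,3.8051) cross=26.845; C₋=(8.9384,-3.8566) cross=-26.845
  mode + wants cross > 0 → take C=(8.7666,3.8051) (cross=26.845)
ex = (C−B)/|BC| = (0.8244,0.5660); ey = (-0.5660,0.8244)
P = B + 0.95·ex + 1.27·ey = (3.0602,1.4277)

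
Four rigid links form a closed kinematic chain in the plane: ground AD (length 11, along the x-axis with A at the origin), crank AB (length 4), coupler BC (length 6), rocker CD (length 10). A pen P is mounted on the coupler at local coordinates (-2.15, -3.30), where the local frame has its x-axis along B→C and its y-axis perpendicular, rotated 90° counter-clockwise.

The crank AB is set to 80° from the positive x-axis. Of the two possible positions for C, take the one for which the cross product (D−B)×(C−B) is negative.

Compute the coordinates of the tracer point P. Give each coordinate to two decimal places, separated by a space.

-2.78 5.80

A=(0,0), D=(11.00,0)
B = A + 4.00·(cos80°, sin80°) = (0.6946, 3.9392)
|BD| = 11.0326
circle(B,6.00) ∩ circle(D,10.00): a=2.6158, h=5.3998
  candidates: C₊=(5.0660,8.0491) cross=59.574; C₋=(1.2100,-2.0386) cross=-59.574
  mode - wants cross < 0 → take C=(1.2100,-2.0386) (cross=-59.574)
ex = (C−B)/|BC| = (0.0859,-0.9963); ey = (0.9963,0.0859)
P = B + -2.15·ex + -3.30·ey = (-2.7779,5.7978)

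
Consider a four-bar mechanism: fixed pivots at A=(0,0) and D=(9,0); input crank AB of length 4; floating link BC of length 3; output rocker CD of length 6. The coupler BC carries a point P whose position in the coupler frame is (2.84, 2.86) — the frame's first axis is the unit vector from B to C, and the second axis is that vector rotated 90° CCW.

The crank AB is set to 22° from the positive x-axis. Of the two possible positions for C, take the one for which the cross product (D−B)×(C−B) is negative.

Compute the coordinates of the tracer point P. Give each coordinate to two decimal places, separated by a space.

6.02 -1.80

A=(0,0), D=(9.00,0)
B = A + 4.00·(cos22°, sin22°) = (3.7087, 1.4984)
|BD| = 5.4993
circle(B,3.00) ∩ circle(D,6.00): a=0.2948, h=2.9855
  candidates: C₊=(4.8059,4.2906) cross=16.418; C₋=(3.1789,-1.4544) cross=-16.418
  mode - wants cross < 0 → take C=(3.1789,-1.4544) (cross=-16.418)
ex = (C−B)/|BC| = (-0.1766,-0.9843); ey = (0.9843,-0.1766)
P = B + 2.84·ex + 2.86·ey = (6.0223,-1.8020)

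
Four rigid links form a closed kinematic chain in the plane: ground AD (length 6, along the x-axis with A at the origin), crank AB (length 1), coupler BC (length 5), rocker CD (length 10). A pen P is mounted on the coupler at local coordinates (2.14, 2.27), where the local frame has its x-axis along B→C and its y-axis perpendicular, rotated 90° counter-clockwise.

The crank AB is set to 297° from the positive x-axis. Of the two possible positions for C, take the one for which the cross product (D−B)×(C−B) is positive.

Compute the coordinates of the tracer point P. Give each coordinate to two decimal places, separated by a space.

A=(0,0), D=(6.00,0)
B = A + 1.00·(cos297°, sin297°) = (0.4540, -0.8910)
|BD| = 5.6171
circle(B,5.00) ∩ circle(D,10.00): a=-3.8674, h=3.1690
  candidates: C₊=(-3.8672,1.6244) cross=17.801; C₋=(-2.8618,-4.6334) cross=-17.801
  mode + wants cross > 0 → take C=(-3.8672,1.6244) (cross=17.801)
ex = (C−B)/|BC| = (-0.8642,0.5031); ey = (-0.5031,-0.8642)
P = B + 2.14·ex + 2.27·ey = (-2.5375,-1.7762)

-2.54 -1.78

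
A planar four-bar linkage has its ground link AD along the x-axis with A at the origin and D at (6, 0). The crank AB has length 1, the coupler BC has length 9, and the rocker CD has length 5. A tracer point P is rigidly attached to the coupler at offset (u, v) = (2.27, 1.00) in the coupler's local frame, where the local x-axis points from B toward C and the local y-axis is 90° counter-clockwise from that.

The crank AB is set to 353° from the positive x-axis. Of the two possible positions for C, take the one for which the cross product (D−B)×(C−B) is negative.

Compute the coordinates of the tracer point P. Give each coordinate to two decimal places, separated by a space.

A=(0,0), D=(6.00,0)
B = A + 1.00·(cos353°, sin353°) = (0.9925, -0.1219)
|BD| = 5.0089
circle(B,9.00) ∩ circle(D,5.00): a=8.0945, h=3.9344
  candidates: C₊=(8.9889,4.0083) cross=19.707; C₋=(9.1804,-3.8582) cross=-19.707
  mode - wants cross < 0 → take C=(9.1804,-3.8582) (cross=-19.707)
ex = (C−B)/|BC| = (0.9098,-0.4151); ey = (0.4151,0.9098)
P = B + 2.27·ex + 1.00·ey = (3.4728,-0.1545)

3.47 -0.15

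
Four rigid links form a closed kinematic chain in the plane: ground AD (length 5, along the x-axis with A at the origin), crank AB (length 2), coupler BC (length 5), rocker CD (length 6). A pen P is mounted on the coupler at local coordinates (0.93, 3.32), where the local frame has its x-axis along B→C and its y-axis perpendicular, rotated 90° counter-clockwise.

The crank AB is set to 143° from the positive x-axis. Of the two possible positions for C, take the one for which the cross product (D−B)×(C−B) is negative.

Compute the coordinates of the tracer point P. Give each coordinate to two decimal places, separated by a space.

1.84 1.47

A=(0,0), D=(5.00,0)
B = A + 2.00·(cos143°, sin143°) = (-1.5973, 1.2036)
|BD| = 6.7062
circle(B,5.00) ∩ circle(D,6.00): a=2.5329, h=4.3109
  candidates: C₊=(1.6683,4.9899) cross=28.910; C₋=(0.1208,-3.4919) cross=-28.910
  mode - wants cross < 0 → take C=(0.1208,-3.4919) (cross=-28.910)
ex = (C−B)/|BC| = (0.3436,-0.9391); ey = (0.9391,0.3436)
P = B + 0.93·ex + 3.32·ey = (1.8401,1.4711)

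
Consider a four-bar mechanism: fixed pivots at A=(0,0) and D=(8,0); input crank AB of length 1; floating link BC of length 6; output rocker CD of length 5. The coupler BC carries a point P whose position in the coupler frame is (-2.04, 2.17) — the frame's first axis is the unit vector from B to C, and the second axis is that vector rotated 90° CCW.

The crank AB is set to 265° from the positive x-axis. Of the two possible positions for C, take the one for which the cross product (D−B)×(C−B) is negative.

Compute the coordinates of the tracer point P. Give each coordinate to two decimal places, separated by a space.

-0.74 1.91

A=(0,0), D=(8.00,0)
B = A + 1.00·(cos265°, sin265°) = (-0.0872, -0.9962)
|BD| = 8.1483
circle(B,6.00) ∩ circle(D,5.00): a=4.7491, h=3.6668
  candidates: C₊=(4.1780,3.2238) cross=29.879; C₋=(5.0746,-4.0549) cross=-29.879
  mode - wants cross < 0 → take C=(5.0746,-4.0549) (cross=-29.879)
ex = (C−B)/|BC| = (0.8603,-0.5098); ey = (0.5098,0.8603)
P = B + -2.04·ex + 2.17·ey = (-0.7359,1.9106)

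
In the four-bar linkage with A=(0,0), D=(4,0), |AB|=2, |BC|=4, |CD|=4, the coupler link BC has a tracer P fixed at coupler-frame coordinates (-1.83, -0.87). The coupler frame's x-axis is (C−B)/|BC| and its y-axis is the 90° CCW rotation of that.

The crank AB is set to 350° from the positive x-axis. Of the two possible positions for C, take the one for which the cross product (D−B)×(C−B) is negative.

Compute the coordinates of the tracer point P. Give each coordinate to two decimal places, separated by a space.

A=(0,0), D=(4.00,0)
B = A + 2.00·(cos350°, sin350°) = (1.9696, -0.3473)
|BD| = 2.0599
circle(B,4.00) ∩ circle(D,4.00): a=1.0299, h=3.8651
  candidates: C₊=(2.3331,3.6362) cross=7.962; C₋=(3.6365,-3.9834) cross=-7.962
  mode - wants cross < 0 → take C=(3.6365,-3.9834) (cross=-7.962)
ex = (C−B)/|BC| = (0.4167,-0.9090); ey = (0.9090,0.4167)
P = B + -1.83·ex + -0.87·ey = (0.4162,0.9537)

0.42 0.95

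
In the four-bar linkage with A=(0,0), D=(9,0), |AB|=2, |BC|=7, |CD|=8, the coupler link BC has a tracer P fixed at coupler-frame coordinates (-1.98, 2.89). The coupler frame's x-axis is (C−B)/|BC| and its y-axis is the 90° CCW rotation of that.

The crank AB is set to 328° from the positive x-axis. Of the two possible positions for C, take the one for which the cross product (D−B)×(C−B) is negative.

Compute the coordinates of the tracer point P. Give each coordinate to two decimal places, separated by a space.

3.17 2.12

A=(0,0), D=(9.00,0)
B = A + 2.00·(cos328°, sin328°) = (1.6961, -1.0598)
|BD| = 7.3804
circle(B,7.00) ∩ circle(D,8.00): a=2.6740, h=6.4691
  candidates: C₊=(3.4134,5.7262) cross=47.745; C₋=(5.2714,-7.0779) cross=-47.745
  mode - wants cross < 0 → take C=(5.2714,-7.0779) (cross=-47.745)
ex = (C−B)/|BC| = (0.5108,-0.8597); ey = (0.8597,0.5108)
P = B + -1.98·ex + 2.89·ey = (3.1694,2.1185)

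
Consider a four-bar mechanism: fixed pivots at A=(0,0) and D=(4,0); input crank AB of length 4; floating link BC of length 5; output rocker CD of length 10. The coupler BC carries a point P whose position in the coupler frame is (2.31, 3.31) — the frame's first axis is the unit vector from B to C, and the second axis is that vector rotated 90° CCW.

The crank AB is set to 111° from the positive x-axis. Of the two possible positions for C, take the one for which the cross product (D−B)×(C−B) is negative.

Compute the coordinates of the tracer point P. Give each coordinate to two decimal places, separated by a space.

-1.99 -0.26

A=(0,0), D=(4.00,0)
B = A + 4.00·(cos111°, sin111°) = (-1.4335, 3.7343)
|BD| = 6.5930
circle(B,5.00) ∩ circle(D,10.00): a=-2.3913, h=4.3911
  candidates: C₊=(-0.9171,8.7076) cross=28.950; C₋=(-5.8914,1.4700) cross=-28.950
  mode - wants cross < 0 → take C=(-5.8914,1.4700) (cross=-28.950)
ex = (C−B)/|BC| = (-0.8916,-0.4529); ey = (0.4529,-0.8916)
P = B + 2.31·ex + 3.31·ey = (-1.9940,-0.2629)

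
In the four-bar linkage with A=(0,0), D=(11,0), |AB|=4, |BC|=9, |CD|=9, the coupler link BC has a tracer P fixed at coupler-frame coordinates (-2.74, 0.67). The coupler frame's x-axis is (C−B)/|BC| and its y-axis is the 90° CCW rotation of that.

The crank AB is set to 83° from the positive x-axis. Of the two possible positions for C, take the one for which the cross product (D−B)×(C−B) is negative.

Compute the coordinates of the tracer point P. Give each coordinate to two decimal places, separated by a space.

0.28 6.78

A=(0,0), D=(11.00,0)
B = A + 4.00·(cos83°, sin83°) = (0.4875, 3.9702)
|BD| = 11.2372
circle(B,9.00) ∩ circle(D,9.00): a=5.6186, h=7.0307
  candidates: C₊=(8.2277,8.5624) cross=79.006; C₋=(3.2597,-4.5922) cross=-79.006
  mode - wants cross < 0 → take C=(3.2597,-4.5922) (cross=-79.006)
ex = (C−B)/|BC| = (0.3080,-0.9514); ey = (0.9514,0.3080)
P = B + -2.74·ex + 0.67·ey = (0.2809,6.7833)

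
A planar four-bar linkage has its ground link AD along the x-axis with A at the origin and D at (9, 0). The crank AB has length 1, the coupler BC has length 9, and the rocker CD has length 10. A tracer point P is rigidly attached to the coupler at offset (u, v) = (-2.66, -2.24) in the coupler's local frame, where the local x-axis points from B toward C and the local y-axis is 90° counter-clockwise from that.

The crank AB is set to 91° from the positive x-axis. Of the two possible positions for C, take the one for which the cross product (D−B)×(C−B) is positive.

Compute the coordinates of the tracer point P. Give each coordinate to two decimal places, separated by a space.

A=(0,0), D=(9.00,0)
B = A + 1.00·(cos91°, sin91°) = (-0.0175, 0.9998)
|BD| = 9.0727
circle(B,9.00) ∩ circle(D,10.00): a=3.4893, h=8.2961
  candidates: C₊=(4.3648,8.8609) cross=75.268; C₋=(2.5363,-7.6302) cross=-75.268
  mode + wants cross > 0 → take C=(4.3648,8.8609) (cross=75.268)
ex = (C−B)/|BC| = (0.4869,0.8734); ey = (-0.8734,0.4869)
P = B + -2.66·ex + -2.24·ey = (0.6439,-2.4142)

0.64 -2.41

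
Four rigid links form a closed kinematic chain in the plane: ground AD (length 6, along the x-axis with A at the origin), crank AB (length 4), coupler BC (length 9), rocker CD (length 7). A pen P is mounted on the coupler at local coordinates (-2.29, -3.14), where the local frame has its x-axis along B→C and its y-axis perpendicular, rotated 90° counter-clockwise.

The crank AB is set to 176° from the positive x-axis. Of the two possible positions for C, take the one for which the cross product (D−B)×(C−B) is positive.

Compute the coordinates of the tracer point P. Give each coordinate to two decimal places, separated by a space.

A=(0,0), D=(6.00,0)
B = A + 4.00·(cos176°, sin176°) = (-3.9903, 0.2790)
|BD| = 9.9942
circle(B,9.00) ∩ circle(D,7.00): a=6.5980, h=6.1210
  candidates: C₊=(2.7761,6.2134) cross=61.174; C₋=(2.4343,-6.0238) cross=-61.174
  mode + wants cross > 0 → take C=(2.7761,6.2134) (cross=61.174)
ex = (C−B)/|BC| = (0.7518,0.6594); ey = (-0.6594,0.7518)
P = B + -2.29·ex + -3.14·ey = (-3.6415,-3.5916)

-3.64 -3.59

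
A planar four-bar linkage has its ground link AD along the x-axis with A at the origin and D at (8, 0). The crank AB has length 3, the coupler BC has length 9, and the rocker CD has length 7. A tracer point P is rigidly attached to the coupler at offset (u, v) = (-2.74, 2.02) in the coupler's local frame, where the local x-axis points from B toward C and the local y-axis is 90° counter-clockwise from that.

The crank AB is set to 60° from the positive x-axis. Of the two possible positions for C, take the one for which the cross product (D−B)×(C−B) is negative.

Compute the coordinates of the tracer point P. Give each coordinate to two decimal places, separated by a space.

2.56 5.83

A=(0,0), D=(8.00,0)
B = A + 3.00·(cos60°, sin60°) = (1.5000, 2.5981)
|BD| = 7.0000
circle(B,9.00) ∩ circle(D,7.00): a=5.7857, h=6.8939
  candidates: C₊=(9.4311,6.8521) cross=48.257; C₋=(4.3138,-5.9508) cross=-48.257
  mode - wants cross < 0 → take C=(4.3138,-5.9508) (cross=-48.257)
ex = (C−B)/|BC| = (0.3126,-0.9499); ey = (0.9499,0.3126)
P = B + -2.74·ex + 2.02·ey = (2.5621,5.8323)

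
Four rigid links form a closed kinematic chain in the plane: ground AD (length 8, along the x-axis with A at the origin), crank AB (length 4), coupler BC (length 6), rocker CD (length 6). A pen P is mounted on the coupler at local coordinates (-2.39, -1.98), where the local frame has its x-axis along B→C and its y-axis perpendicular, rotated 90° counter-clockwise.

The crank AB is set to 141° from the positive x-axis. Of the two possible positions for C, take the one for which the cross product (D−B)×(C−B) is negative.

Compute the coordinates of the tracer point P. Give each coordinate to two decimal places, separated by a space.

A=(0,0), D=(8.00,0)
B = A + 4.00·(cos141°, sin141°) = (-3.1086, 2.5173)
|BD| = 11.3902
circle(B,6.00) ∩ circle(D,6.00): a=5.6951, h=1.8883
  candidates: C₊=(2.8630,3.1002) cross=21.508; C₋=(2.0284,-0.5830) cross=-21.508
  mode - wants cross < 0 → take C=(2.0284,-0.5830) (cross=-21.508)
ex = (C−B)/|BC| = (0.8562,-0.5167); ey = (0.5167,0.8562)
P = B + -2.39·ex + -1.98·ey = (-6.1779,2.0570)

-6.18 2.06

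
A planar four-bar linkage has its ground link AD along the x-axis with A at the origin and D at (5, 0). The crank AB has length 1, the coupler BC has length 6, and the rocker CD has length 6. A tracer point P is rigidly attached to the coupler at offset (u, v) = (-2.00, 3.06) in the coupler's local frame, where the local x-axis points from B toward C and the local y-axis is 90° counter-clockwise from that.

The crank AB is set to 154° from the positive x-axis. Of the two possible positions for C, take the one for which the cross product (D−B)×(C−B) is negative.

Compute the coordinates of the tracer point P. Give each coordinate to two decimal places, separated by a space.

A=(0,0), D=(5.00,0)
B = A + 1.00·(cos154°, sin154°) = (-0.8988, 0.4384)
|BD| = 5.9151
circle(B,6.00) ∩ circle(D,6.00): a=2.9575, h=5.2204
  candidates: C₊=(2.4375,5.4253) cross=30.879; C₋=(1.6637,-4.9869) cross=-30.879
  mode - wants cross < 0 → take C=(1.6637,-4.9869) (cross=-30.879)
ex = (C−B)/|BC| = (0.4271,-0.9042); ey = (0.9042,0.4271)
P = B + -2.00·ex + 3.06·ey = (1.0139,3.5537)

1.01 3.55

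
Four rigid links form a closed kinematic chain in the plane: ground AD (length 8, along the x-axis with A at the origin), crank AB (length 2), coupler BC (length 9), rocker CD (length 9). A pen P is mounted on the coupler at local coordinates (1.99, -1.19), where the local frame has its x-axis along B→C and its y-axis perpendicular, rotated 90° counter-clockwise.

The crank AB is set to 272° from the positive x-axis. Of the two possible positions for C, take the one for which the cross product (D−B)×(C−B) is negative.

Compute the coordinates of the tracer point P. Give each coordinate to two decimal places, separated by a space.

0.48 -4.28

A=(0,0), D=(8.00,0)
B = A + 2.00·(cos272°, sin272°) = (0.0698, -1.9988)
|BD| = 8.1782
circle(B,9.00) ∩ circle(D,9.00): a=4.0891, h=8.0174
  candidates: C₊=(2.0754,6.7749) cross=65.568; C₋=(5.9944,-8.7737) cross=-65.568
  mode - wants cross < 0 → take C=(5.9944,-8.7737) (cross=-65.568)
ex = (C−B)/|BC| = (0.6583,-0.7528); ey = (0.7528,0.6583)
P = B + 1.99·ex + -1.19·ey = (0.4840,-4.2801)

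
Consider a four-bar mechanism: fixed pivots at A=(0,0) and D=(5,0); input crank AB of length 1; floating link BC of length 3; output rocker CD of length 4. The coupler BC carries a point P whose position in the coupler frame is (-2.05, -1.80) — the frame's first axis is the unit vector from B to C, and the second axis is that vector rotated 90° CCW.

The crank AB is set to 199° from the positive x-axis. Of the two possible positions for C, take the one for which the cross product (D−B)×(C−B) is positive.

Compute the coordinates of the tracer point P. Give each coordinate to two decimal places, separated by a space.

A=(0,0), D=(5.00,0)
B = A + 1.00·(cos199°, sin199°) = (-0.9455, -0.3256)
|BD| = 5.9544
circle(B,3.00) ∩ circle(D,4.00): a=2.3894, h=1.8140
  candidates: C₊=(1.3411,1.6164) cross=10.801; C₋=(1.5395,-2.0062) cross=-10.801
  mode + wants cross > 0 → take C=(1.3411,1.6164) (cross=10.801)
ex = (C−B)/|BC| = (0.7622,0.6473); ey = (-0.6473,0.7622)
P = B + -2.05·ex + -1.80·ey = (-1.3429,-3.0246)

-1.34 -3.02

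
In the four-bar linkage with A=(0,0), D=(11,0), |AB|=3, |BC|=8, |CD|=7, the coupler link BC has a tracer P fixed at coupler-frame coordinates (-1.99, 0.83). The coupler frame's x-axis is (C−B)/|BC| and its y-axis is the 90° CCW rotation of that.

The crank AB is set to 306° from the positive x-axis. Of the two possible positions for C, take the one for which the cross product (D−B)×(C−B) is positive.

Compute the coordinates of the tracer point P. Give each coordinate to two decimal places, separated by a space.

0.07 -3.76

A=(0,0), D=(11.00,0)
B = A + 3.00·(cos306°, sin306°) = (1.7634, -2.4271)
|BD| = 9.5502
circle(B,8.00) ∩ circle(D,7.00): a=5.5604, h=5.7517
  candidates: C₊=(5.6795,4.5489) cross=54.930; C₋=(8.6029,-6.5768) cross=-54.930
  mode + wants cross > 0 → take C=(5.6795,4.5489) (cross=54.930)
ex = (C−B)/|BC| = (0.4895,0.8720); ey = (-0.8720,0.4895)
P = B + -1.99·ex + 0.83·ey = (0.0655,-3.7560)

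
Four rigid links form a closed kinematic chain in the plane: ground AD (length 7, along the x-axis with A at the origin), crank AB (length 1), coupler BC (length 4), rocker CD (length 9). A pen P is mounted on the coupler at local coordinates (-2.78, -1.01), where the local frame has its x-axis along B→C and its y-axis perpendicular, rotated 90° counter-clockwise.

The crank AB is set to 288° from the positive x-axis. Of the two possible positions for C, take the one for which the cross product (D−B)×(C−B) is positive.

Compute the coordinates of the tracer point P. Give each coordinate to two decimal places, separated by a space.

A=(0,0), D=(7.00,0)
B = A + 1.00·(cos288°, sin288°) = (0.3090, -0.9511)
|BD| = 6.7582
circle(B,4.00) ∩ circle(D,9.00): a=-1.4298, h=3.7357
  candidates: C₊=(-1.6323,2.5463) cross=25.247; C₋=(-0.5809,-4.8508) cross=-25.247
  mode + wants cross > 0 → take C=(-1.6323,2.5463) (cross=25.247)
ex = (C−B)/|BC| = (-0.4853,0.8743); ey = (-0.8743,-0.4853)
P = B + -2.78·ex + -1.01·ey = (2.5413,-2.8915)

2.54 -2.89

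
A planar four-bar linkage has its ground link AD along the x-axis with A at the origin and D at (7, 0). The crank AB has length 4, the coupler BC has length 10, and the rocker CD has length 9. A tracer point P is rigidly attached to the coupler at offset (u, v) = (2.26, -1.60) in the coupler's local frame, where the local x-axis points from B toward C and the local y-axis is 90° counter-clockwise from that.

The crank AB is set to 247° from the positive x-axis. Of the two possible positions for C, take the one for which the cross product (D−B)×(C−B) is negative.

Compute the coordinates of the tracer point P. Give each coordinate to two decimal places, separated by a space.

A=(0,0), D=(7.00,0)
B = A + 4.00·(cos247°, sin247°) = (-1.5629, -3.6820)
|BD| = 9.3210
circle(B,10.00) ∩ circle(D,9.00): a=5.6797, h=8.2305
  candidates: C₊=(0.4036,6.1227) cross=76.716; C₋=(6.9061,-8.9995) cross=-76.716
  mode - wants cross < 0 → take C=(6.9061,-8.9995) (cross=-76.716)
ex = (C−B)/|BC| = (0.8469,-0.5317); ey = (0.5317,0.8469)
P = B + 2.26·ex + -1.60·ey = (-0.4997,-6.2388)

-0.50 -6.24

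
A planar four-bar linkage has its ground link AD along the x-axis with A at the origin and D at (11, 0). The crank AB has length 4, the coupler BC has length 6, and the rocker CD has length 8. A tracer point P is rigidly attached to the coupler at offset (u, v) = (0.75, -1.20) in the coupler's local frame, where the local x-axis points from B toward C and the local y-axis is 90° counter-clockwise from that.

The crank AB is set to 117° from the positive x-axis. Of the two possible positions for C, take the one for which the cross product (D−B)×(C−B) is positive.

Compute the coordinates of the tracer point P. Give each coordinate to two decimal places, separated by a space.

A=(0,0), D=(11.00,0)
B = A + 4.00·(cos117°, sin117°) = (-1.8160, 3.5640)
|BD| = 13.3023
circle(B,6.00) ∩ circle(D,8.00): a=5.5987, h=2.1574
  candidates: C₊=(4.1561,4.1426) cross=28.699; C₋=(3.0000,-0.0146) cross=-28.699
  mode + wants cross > 0 → take C=(4.1561,4.1426) (cross=28.699)
ex = (C−B)/|BC| = (0.9953,0.0964); ey = (-0.0964,0.9953)
P = B + 0.75·ex + -1.20·ey = (-0.9538,2.4419)

-0.95 2.44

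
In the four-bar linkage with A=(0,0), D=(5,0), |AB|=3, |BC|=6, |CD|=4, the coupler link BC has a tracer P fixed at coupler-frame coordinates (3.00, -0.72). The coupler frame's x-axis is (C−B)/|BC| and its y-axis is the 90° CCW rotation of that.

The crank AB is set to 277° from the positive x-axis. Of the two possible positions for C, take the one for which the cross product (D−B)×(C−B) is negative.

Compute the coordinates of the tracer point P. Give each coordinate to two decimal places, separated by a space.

A=(0,0), D=(5.00,0)
B = A + 3.00·(cos277°, sin277°) = (0.3656, -2.9776)
|BD| = 5.5085
circle(B,6.00) ∩ circle(D,4.00): a=4.5696, h=3.8882
  candidates: C₊=(2.1083,2.7637) cross=21.419; C₋=(6.3119,-3.7788) cross=-21.419
  mode - wants cross < 0 → take C=(6.3119,-3.7788) (cross=-21.419)
ex = (C−B)/|BC| = (0.9910,-0.1335); ey = (0.1335,0.9910)
P = B + 3.00·ex + -0.72·ey = (3.2426,-4.0917)

3.24 -4.09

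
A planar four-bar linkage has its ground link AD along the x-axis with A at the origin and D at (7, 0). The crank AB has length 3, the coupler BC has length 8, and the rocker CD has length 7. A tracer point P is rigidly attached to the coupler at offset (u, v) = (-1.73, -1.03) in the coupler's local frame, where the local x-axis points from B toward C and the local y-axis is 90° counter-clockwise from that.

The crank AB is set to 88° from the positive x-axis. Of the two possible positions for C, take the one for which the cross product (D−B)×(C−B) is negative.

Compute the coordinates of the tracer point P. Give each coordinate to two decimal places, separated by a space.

-1.29 4.45

A=(0,0), D=(7.00,0)
B = A + 3.00·(cos88°, sin88°) = (0.1047, 2.9982)
|BD| = 7.5189
circle(B,8.00) ∩ circle(D,7.00): a=4.7569, h=6.4321
  candidates: C₊=(7.0319,6.9999) cross=48.362; C₋=(1.9023,-4.7972) cross=-48.362
  mode - wants cross < 0 → take C=(1.9023,-4.7972) (cross=-48.362)
ex = (C−B)/|BC| = (0.2247,-0.9744); ey = (0.9744,0.2247)
P = B + -1.73·ex + -1.03·ey = (-1.2877,4.4525)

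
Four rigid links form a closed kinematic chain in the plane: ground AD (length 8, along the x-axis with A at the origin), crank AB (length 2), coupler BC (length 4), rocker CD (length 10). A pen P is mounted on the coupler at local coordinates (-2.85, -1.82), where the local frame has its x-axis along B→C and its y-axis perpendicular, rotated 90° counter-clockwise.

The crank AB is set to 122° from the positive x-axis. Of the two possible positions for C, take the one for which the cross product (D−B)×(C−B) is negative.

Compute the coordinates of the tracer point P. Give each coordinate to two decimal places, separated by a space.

-2.36 4.82

A=(0,0), D=(8.00,0)
B = A + 2.00·(cos122°, sin122°) = (-1.0598, 1.6961)
|BD| = 9.2172
circle(B,4.00) ∩ circle(D,10.00): a=0.0519, h=3.9997
  candidates: C₊=(-0.2728,5.6179) cross=36.866; C₋=(-1.7448,-2.2448) cross=-36.866
  mode - wants cross < 0 → take C=(-1.7448,-2.2448) (cross=-36.866)
ex = (C−B)/|BC| = (-0.1712,-0.9852); ey = (0.9852,-0.1712)
P = B + -2.85·ex + -1.82·ey = (-2.3649,4.8157)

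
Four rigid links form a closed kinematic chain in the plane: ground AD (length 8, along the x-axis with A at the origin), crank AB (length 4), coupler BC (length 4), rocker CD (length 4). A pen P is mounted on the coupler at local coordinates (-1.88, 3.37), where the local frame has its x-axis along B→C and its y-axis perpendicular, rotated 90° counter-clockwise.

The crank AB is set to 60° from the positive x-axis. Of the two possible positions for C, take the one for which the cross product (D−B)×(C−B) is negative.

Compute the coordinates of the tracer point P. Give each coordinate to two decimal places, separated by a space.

A=(0,0), D=(8.00,0)
B = A + 4.00·(cos60°, sin60°) = (2.0000, 3.4641)
|BD| = 6.9282
circle(B,4.00) ∩ circle(D,4.00): a=3.4641, h=2.0000
  candidates: C₊=(6.0000,3.4641) cross=13.856; C₋=(4.0000,-0.0000) cross=-13.856
  mode - wants cross < 0 → take C=(4.0000,-0.0000) (cross=-13.856)
ex = (C−B)/|BC| = (0.5000,-0.8660); ey = (0.8660,0.5000)
P = B + -1.88·ex + 3.37·ey = (3.9785,6.7772)

3.98 6.78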